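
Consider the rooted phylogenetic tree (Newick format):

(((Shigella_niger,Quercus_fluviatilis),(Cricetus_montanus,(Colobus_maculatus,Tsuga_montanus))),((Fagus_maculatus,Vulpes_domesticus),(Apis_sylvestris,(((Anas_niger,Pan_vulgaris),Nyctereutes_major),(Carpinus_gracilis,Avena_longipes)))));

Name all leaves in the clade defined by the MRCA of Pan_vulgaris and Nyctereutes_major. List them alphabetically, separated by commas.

Anas_niger, Nyctereutes_major, Pan_vulgaris

Tracing Pan_vulgaris: it sits inside (Anas_niger,Pan_vulgaris).
Tracing Nyctereutes_major: it sits inside ((Anas_niger,Pan_vulgaris),Nyctereutes_major).
The smallest clade enclosing both is ((Anas_niger,Pan_vulgaris),Nyctereutes_major); the answer is its 3 terminal taxa in alphabetical order.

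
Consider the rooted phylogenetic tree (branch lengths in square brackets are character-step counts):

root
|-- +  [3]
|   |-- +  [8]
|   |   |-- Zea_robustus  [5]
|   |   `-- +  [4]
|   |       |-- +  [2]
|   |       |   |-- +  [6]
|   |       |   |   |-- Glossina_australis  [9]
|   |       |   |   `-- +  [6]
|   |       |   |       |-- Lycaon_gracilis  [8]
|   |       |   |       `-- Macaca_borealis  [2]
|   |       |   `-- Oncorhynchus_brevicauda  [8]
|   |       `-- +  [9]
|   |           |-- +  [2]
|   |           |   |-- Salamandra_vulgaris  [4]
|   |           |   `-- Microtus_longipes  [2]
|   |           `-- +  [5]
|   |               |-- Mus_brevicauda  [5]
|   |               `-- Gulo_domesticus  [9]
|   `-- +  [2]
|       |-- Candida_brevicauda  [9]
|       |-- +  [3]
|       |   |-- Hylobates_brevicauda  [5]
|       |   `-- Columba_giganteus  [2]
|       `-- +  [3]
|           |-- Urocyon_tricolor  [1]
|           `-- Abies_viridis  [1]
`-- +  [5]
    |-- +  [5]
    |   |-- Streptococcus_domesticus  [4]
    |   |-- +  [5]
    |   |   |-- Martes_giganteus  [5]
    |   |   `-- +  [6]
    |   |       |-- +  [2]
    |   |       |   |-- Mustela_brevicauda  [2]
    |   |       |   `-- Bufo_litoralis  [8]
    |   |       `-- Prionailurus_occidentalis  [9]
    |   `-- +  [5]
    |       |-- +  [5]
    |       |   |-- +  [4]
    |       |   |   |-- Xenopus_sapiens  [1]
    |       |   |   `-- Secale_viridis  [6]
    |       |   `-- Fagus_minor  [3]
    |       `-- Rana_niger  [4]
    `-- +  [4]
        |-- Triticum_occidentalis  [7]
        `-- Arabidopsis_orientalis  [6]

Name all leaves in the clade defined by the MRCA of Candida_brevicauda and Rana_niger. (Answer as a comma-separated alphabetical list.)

Abies_viridis, Arabidopsis_orientalis, Bufo_litoralis, Candida_brevicauda, Columba_giganteus, Fagus_minor, Glossina_australis, Gulo_domesticus, Hylobates_brevicauda, Lycaon_gracilis, Macaca_borealis, Martes_giganteus, Microtus_longipes, Mus_brevicauda, Mustela_brevicauda, Oncorhynchus_brevicauda, Prionailurus_occidentalis, Rana_niger, Salamandra_vulgaris, Secale_viridis, Streptococcus_domesticus, Triticum_occidentalis, Urocyon_tricolor, Xenopus_sapiens, Zea_robustus

Tracing Candida_brevicauda: it sits inside (Candida_brevicauda,(Hylobates_brevicauda,Columba_giganteus),(Urocyon_tricolor,Abies_viridis)).
Tracing Rana_niger: it sits inside (((Xenopus_sapiens,Secale_viridis),Fagus_minor),Rana_niger).
The smallest clade enclosing both is the whole tree (their MRCA is the root), so the answer is all 25 tips in alphabetical order.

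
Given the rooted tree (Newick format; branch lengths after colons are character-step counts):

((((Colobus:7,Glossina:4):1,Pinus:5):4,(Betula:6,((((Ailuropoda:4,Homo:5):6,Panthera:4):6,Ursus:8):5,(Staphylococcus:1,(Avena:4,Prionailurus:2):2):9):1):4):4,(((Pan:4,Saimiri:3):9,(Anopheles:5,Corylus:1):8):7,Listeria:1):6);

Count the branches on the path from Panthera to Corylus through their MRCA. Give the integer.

10

The MRCA of Panthera and Corylus is the root of the tree.
From Panthera up to that node: 6 branches. From Corylus up to the same node: 4 branches. Total: 6 + 4 = 10.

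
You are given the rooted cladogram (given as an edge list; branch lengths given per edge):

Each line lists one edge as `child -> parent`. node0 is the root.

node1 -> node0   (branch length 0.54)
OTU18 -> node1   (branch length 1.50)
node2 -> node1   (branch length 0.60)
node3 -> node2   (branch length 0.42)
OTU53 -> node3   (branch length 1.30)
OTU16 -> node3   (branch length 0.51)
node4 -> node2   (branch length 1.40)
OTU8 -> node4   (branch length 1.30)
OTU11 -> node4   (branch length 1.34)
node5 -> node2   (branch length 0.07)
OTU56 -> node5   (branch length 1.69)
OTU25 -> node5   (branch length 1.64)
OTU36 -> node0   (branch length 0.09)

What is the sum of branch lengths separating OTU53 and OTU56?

The path runs OTU53 → … → MRCA → … → OTU56; the MRCA is the node subtending ((OTU53,OTU16),(OTU8,OTU11),(OTU56,OTU25)).
Branch lengths along that path: 1.30 + 0.42 + 0.07 + 1.69 = 3.48.

3.48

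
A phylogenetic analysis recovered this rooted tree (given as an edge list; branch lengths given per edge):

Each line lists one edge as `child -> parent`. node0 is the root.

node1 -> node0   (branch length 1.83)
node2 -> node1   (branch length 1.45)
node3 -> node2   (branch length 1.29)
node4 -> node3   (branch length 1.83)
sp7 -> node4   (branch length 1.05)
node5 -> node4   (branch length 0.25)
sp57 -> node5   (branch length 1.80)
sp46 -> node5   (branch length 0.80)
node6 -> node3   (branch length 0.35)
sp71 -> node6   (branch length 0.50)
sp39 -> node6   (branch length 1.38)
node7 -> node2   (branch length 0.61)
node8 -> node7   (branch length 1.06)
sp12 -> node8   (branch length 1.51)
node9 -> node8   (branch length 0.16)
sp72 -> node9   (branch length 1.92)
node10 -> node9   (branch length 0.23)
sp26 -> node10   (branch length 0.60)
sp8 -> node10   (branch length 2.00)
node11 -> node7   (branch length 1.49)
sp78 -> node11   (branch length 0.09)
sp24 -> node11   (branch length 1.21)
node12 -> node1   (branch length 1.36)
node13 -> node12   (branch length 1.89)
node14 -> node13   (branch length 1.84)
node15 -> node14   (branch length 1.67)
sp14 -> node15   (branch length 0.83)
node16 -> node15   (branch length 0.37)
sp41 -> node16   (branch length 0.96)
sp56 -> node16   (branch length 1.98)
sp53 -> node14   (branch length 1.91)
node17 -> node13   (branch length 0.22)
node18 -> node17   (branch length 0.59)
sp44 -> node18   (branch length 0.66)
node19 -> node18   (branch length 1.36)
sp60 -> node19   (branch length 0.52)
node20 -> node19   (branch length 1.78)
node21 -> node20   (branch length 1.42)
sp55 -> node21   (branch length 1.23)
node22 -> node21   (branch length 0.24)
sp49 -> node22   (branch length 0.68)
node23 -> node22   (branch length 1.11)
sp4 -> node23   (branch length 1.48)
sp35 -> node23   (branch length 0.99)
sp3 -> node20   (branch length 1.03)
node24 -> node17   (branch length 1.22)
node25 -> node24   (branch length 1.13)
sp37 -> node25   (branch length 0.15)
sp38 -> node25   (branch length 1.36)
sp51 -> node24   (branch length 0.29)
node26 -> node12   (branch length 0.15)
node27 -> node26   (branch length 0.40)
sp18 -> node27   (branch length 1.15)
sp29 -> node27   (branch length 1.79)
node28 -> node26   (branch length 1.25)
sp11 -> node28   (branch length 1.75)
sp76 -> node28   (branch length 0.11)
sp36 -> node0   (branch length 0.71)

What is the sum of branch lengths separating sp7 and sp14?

13.21

The path runs sp7 → … → MRCA → … → sp14; the MRCA is the node subtending ((((sp7,(sp57,sp46)),(sp71,sp39)),((sp12,(sp72,(sp26,sp8))),(sp78,sp24))),((((sp14,(sp41,sp56)),sp53),((sp44,(sp60,((sp55,(sp49,(sp4,sp35))),sp3))),((sp37,sp38),sp51))),((sp18,sp29),(sp11,sp76)))).
Branch lengths along that path: 1.05 + 1.83 + 1.29 + 1.45 + 1.36 + 1.89 + 1.84 + 1.67 + 0.83 = 13.21.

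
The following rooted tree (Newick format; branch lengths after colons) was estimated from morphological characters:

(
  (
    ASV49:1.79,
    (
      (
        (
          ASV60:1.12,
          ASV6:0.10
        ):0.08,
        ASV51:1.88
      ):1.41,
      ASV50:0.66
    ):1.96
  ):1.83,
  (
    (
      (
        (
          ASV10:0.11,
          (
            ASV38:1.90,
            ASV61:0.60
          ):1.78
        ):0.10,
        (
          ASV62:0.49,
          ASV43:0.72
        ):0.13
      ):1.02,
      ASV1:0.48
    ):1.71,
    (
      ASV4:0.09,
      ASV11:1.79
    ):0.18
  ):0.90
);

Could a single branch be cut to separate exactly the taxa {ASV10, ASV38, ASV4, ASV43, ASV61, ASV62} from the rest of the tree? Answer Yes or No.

The MRCA of the listed taxa subtends ((((ASV10,(ASV38,ASV61)),(ASV62,ASV43)),ASV1),(ASV4,ASV11)).
That clade also contains ASV1, ASV11, which are not in the proposed group, so the group is not monophyletic.

No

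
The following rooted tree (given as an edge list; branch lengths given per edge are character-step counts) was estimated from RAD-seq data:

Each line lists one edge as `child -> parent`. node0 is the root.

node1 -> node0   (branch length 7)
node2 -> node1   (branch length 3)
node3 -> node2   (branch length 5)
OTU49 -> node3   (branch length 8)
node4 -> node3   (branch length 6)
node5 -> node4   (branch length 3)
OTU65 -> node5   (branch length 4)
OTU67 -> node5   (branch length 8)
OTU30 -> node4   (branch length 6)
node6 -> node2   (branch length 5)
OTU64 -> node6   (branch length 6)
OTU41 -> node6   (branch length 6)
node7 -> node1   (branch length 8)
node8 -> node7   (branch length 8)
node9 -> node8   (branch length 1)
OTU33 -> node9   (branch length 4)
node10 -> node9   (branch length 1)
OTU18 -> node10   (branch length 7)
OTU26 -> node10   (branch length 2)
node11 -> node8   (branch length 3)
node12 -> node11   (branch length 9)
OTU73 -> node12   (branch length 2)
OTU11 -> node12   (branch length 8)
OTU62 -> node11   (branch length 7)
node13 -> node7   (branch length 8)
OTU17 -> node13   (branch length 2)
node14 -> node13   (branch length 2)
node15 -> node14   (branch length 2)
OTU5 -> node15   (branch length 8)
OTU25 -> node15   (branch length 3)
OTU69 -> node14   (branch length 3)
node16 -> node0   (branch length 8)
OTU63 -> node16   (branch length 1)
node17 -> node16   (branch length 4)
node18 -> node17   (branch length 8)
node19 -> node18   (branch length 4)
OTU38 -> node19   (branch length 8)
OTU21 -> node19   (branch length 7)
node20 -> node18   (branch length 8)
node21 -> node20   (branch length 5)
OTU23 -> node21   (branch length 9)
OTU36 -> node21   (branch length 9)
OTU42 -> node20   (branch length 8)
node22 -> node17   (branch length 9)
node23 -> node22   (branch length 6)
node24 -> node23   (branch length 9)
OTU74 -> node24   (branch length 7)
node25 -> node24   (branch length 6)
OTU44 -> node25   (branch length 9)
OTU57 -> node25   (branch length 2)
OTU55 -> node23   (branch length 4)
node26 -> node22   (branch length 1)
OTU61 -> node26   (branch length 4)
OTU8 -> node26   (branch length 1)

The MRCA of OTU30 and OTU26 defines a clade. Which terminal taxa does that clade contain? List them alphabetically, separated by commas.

Tracing OTU30: it sits inside ((OTU65,OTU67),OTU30).
Tracing OTU26: it sits inside (OTU18,OTU26).
The smallest clade enclosing both is (((OTU49,((OTU65,OTU67),OTU30)),(OTU64,OTU41)),(((OTU33,(OTU18,OTU26)),((OTU73,OTU11),OTU62)),(OTU17,((OTU5,OTU25),OTU69)))); the answer is its 16 terminal taxa in alphabetical order.

OTU11, OTU17, OTU18, OTU25, OTU26, OTU30, OTU33, OTU41, OTU49, OTU5, OTU62, OTU64, OTU65, OTU67, OTU69, OTU73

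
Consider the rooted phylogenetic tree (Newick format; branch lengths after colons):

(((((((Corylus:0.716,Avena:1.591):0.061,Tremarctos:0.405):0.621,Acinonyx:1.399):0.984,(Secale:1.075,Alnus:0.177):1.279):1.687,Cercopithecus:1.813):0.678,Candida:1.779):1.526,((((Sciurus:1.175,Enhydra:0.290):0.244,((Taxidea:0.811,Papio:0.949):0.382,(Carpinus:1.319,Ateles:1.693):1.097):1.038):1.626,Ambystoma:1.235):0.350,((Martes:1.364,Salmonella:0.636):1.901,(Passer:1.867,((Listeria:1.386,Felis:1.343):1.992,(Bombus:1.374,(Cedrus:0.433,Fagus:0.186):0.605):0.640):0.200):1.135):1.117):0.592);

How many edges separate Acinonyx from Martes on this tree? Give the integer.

The MRCA of Acinonyx and Martes is the root of the tree.
From Acinonyx up to that node: 5 branches. From Martes up to the same node: 4 branches. Total: 5 + 4 = 9.

9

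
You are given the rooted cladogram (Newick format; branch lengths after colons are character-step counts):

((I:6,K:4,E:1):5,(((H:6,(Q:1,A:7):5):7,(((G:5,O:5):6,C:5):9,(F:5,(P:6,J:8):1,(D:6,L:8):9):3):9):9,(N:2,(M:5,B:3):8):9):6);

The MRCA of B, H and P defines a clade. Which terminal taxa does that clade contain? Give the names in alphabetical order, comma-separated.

A, B, C, D, F, G, H, J, L, M, N, O, P, Q

Tracing B: it sits inside (M,B).
Tracing H: it sits inside (H,(Q,A)).
Tracing P: it sits inside (P,J).
The smallest clade enclosing all 3 is (((H,(Q,A)),(((G,O),C),(F,(P,J),(D,L)))),(N,(M,B))); the answer is its 14 terminal taxa in alphabetical order.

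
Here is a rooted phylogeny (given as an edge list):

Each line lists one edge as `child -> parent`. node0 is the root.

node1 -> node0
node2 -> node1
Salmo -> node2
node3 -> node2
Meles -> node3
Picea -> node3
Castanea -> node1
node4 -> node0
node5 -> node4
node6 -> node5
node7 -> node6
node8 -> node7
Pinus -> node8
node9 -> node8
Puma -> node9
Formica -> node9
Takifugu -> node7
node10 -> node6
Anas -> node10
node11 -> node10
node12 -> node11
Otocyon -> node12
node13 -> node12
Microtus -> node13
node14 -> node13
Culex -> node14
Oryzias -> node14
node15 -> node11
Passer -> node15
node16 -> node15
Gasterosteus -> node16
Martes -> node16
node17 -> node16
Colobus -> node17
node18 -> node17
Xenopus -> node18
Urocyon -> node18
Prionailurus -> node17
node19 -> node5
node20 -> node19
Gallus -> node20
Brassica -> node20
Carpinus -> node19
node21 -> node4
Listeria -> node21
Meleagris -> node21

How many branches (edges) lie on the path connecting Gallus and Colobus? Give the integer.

The MRCA of Gallus and Colobus is the node subtending ((((Pinus,(Puma,Formica)),Takifugu),(Anas,((Otocyon,(Microtus,(Culex,Oryzias))),(Passer,(Gasterosteus,Martes,(Colobus,(Xenopus,Urocyon),Prionailurus)))))),((Gallus,Brassica),Carpinus)).
From Gallus up to that node: 3 branches. From Colobus up to the same node: 7 branches. Total: 3 + 7 = 10.

10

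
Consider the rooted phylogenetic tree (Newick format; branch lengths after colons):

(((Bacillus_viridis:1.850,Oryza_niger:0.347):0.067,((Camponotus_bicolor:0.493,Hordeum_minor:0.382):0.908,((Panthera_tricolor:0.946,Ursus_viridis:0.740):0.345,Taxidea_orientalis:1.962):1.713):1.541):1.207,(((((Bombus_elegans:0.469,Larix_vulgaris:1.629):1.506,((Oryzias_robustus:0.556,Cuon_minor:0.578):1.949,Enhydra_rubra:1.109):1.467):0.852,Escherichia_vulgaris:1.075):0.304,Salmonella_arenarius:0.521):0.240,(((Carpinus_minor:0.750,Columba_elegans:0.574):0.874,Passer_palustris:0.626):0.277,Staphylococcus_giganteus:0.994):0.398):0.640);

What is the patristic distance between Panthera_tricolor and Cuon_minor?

11.782

The path runs Panthera_tricolor → … → MRCA → … → Cuon_minor; the MRCA is the root of the tree.
Branch lengths along that path: 0.946 + 0.345 + 1.713 + 1.541 + 1.207 + 0.640 + 0.240 + 0.304 + 0.852 + 1.467 + 1.949 + 0.578 = 11.782.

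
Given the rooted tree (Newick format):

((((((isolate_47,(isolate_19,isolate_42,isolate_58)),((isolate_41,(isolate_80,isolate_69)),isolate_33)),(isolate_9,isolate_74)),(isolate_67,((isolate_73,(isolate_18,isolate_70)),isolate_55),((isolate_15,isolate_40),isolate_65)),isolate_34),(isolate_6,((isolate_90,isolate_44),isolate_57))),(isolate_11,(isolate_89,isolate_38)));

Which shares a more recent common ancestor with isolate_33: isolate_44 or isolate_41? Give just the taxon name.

The MRCA of isolate_33 and isolate_41 subtends ((isolate_41,(isolate_80,isolate_69)),isolate_33) (4 taxa).
The MRCA of isolate_33 and isolate_44 subtends (((((isolate_47,(isolate_19,isolate_42,isolate_58)),((isolate_41,(isolate_80,isolate_69)),isolate_33)),(isolate_9,isolate_74)),(isolate_67,((isolate_73,(isolate_18,isolate_70)),isolate_55),((isolate_15,isolate_40),isolate_65)),isolate_34),(isolate_6,((isolate_90,isolate_44),isolate_57))) (23 taxa).
The first is nested inside the second, so isolate_33 shares a more recent common ancestor with isolate_41.

isolate_41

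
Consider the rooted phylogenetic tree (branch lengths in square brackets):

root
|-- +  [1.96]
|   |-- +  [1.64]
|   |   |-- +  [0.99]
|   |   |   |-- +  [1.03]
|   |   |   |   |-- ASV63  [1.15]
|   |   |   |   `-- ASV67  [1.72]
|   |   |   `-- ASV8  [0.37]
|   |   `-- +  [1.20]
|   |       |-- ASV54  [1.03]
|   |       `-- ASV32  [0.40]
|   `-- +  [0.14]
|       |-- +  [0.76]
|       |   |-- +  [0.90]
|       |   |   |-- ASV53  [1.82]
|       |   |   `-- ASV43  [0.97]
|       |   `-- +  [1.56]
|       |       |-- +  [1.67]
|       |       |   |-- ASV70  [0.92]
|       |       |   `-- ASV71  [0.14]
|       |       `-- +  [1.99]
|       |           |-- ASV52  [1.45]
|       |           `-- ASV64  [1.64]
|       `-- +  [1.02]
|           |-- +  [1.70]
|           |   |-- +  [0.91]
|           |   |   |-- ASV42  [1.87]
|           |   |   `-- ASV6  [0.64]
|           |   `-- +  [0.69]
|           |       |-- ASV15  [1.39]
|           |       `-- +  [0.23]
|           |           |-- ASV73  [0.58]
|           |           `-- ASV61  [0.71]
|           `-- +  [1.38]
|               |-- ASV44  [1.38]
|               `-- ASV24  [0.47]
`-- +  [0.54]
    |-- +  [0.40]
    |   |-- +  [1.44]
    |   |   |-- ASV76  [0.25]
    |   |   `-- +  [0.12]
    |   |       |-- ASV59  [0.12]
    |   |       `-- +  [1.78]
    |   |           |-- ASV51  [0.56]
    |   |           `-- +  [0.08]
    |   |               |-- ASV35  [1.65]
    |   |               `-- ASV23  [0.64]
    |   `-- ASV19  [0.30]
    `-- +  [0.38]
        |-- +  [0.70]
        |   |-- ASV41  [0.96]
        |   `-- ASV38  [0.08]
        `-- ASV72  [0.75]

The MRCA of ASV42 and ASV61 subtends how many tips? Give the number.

5

The MRCA of ASV42 and ASV61 is the node subtending ((ASV42,ASV6),(ASV15,(ASV73,ASV61))).
That clade contains 5 terminal taxa: ASV15, ASV42, ASV6, ASV61, ASV73.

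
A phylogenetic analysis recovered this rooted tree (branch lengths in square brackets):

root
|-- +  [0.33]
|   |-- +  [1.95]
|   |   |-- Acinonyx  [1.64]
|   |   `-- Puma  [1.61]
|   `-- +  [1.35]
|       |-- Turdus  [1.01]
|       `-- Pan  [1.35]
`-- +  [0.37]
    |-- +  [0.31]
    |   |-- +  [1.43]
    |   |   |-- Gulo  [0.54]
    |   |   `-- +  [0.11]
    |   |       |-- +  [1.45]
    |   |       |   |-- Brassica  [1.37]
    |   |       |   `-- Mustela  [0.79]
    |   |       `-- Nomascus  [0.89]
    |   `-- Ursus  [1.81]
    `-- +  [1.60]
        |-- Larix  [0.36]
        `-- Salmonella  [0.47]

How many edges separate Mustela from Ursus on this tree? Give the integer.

5

The MRCA of Mustela and Ursus is the node subtending ((Gulo,((Brassica,Mustela),Nomascus)),Ursus).
From Mustela up to that node: 4 branches. From Ursus up to the same node: 1 branch. Total: 4 + 1 = 5.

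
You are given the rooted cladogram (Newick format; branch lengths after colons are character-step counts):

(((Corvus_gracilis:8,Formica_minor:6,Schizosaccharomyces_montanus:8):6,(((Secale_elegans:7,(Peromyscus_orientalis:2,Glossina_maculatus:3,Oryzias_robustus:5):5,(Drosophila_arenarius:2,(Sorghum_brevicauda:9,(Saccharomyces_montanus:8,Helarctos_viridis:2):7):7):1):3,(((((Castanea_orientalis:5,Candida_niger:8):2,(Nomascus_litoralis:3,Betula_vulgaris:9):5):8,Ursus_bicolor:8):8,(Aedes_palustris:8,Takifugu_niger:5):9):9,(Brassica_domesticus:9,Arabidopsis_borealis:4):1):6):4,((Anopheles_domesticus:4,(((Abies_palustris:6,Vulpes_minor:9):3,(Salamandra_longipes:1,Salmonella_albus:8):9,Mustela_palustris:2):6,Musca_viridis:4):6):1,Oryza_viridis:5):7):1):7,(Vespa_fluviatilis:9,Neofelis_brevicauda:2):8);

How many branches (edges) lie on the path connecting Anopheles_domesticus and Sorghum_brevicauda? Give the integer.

The MRCA of Anopheles_domesticus and Sorghum_brevicauda is the node subtending (((Secale_elegans,(Peromyscus_orientalis,Glossina_maculatus,Oryzias_robustus),(Drosophila_arenarius,(Sorghum_brevicauda,(Saccharomyces_montanus,Helarctos_viridis)))),(((((Castanea_orientalis,Candida_niger),(Nomascus_litoralis,Betula_vulgaris)),Ursus_bicolor),(Aedes_palustris,Takifugu_niger)),(Brassica_domesticus,Arabidopsis_borealis))),((Anopheles_domesticus,(((Abies_palustris,Vulpes_minor),(Salamandra_longipes,Salmonella_albus),Mustela_palustris),Musca_viridis)),Oryza_viridis)).
From Anopheles_domesticus up to that node: 3 branches. From Sorghum_brevicauda up to the same node: 5 branches. Total: 3 + 5 = 8.

8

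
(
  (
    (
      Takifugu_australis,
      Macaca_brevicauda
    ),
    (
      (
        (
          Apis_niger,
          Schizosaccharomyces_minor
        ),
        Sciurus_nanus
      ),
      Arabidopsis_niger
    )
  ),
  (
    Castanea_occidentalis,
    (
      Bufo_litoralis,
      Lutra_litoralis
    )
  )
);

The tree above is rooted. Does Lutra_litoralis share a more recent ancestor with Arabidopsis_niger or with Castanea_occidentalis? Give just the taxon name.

Castanea_occidentalis

The MRCA of Lutra_litoralis and Castanea_occidentalis subtends (Castanea_occidentalis,(Bufo_litoralis,Lutra_litoralis)) (3 taxa).
The MRCA of Lutra_litoralis and Arabidopsis_niger is the root, subtending the entire tree (9 taxa).
The first is nested inside the second, so Lutra_litoralis shares a more recent common ancestor with Castanea_occidentalis.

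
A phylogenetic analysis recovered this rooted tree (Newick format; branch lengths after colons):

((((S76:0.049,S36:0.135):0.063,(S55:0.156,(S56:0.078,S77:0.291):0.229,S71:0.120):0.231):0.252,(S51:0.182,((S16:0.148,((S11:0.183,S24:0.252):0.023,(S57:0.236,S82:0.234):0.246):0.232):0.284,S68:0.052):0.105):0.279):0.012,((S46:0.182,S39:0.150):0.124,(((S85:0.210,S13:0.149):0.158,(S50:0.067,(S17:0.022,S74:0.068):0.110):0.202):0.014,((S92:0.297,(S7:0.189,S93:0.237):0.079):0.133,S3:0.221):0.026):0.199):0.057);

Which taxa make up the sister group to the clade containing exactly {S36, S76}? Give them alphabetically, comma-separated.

S55, S56, S71, S77

The clade containing exactly {S36, S76} attaches to the tree at the node subtending ((S76,S36),(S55,(S56,S77),S71)).
The other lineage descending from that same node — the sister group — is (S55,(S56,S77),S71); its 4 tips in alphabetical order are the answer.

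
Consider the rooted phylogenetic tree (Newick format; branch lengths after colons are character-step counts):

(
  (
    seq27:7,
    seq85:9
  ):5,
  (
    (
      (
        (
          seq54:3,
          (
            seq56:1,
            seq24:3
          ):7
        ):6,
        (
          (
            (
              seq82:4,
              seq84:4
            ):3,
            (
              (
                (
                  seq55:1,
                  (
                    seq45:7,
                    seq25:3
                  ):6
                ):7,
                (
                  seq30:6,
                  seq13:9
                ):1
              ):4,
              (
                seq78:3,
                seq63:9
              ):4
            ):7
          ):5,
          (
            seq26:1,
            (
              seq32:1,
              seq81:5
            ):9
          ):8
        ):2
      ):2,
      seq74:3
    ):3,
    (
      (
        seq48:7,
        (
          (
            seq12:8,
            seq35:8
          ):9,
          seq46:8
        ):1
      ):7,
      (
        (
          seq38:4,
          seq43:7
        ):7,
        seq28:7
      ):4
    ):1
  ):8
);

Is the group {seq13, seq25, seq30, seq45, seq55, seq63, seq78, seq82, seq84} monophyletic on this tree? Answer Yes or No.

Yes

The most recent common ancestor of these taxa subtends ((seq82,seq84),(((seq55,(seq45,seq25)),(seq30,seq13)),(seq78,seq63))).
That clade has exactly 9 tips — every listed taxon and nothing else — so the group is monophyletic.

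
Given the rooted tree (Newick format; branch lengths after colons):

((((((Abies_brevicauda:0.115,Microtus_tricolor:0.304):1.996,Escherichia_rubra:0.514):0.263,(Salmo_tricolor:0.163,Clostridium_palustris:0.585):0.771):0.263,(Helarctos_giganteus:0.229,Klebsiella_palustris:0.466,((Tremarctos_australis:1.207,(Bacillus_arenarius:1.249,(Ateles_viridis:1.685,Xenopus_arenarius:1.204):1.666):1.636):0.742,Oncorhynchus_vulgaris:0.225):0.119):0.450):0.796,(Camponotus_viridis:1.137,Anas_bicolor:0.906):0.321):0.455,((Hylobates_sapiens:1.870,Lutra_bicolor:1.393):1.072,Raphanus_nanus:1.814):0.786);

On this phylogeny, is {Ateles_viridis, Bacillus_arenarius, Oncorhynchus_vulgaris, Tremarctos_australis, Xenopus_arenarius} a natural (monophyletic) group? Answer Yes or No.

Yes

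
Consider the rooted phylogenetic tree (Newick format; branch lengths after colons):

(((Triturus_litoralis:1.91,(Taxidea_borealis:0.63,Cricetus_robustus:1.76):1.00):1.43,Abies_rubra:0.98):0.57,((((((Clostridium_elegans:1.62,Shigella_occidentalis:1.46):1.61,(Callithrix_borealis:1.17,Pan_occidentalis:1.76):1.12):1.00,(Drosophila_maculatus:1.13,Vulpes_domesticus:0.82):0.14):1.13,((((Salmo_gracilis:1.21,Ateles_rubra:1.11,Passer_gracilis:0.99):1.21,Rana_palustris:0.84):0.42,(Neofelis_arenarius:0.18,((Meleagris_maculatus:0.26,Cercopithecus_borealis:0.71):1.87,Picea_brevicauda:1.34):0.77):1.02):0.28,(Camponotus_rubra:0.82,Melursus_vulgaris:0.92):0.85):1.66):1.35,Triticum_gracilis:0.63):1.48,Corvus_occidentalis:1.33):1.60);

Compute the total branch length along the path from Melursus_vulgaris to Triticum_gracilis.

5.41

The path runs Melursus_vulgaris → … → MRCA → … → Triticum_gracilis; the MRCA is the node subtending (((((Clostridium_elegans,Shigella_occidentalis),(Callithrix_borealis,Pan_occidentalis)),(Drosophila_maculatus,Vulpes_domesticus)),((((Salmo_gracilis,Ateles_rubra,Passer_gracilis),Rana_palustris),(Neofelis_arenarius,((Meleagris_maculatus,Cercopithecus_borealis),Picea_brevicauda))),(Camponotus_rubra,Melursus_vulgaris))),Triticum_gracilis).
Branch lengths along that path: 0.92 + 0.85 + 1.66 + 1.35 + 0.63 = 5.41.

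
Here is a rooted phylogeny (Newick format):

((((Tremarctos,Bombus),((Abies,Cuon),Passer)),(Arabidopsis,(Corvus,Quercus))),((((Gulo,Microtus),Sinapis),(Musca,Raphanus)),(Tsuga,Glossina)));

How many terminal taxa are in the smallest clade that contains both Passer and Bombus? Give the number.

5

The MRCA of Passer and Bombus is the node subtending ((Tremarctos,Bombus),((Abies,Cuon),Passer)).
That clade contains 5 terminal taxa: Abies, Bombus, Cuon, Passer, Tremarctos.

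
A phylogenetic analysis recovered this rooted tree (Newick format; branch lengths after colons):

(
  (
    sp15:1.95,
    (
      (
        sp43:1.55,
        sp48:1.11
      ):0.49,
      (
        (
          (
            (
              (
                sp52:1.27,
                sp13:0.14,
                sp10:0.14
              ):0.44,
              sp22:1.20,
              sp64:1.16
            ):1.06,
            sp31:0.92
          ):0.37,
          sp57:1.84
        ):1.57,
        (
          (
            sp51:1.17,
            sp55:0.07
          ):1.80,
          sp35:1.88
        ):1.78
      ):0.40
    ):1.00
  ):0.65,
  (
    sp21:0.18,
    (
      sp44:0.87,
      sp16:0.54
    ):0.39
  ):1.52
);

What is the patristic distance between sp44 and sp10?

8.41

The path runs sp44 → … → MRCA → … → sp10; the MRCA is the root of the tree.
Branch lengths along that path: 0.87 + 0.39 + 1.52 + 0.65 + 1.00 + 0.40 + 1.57 + 0.37 + 1.06 + 0.44 + 0.14 = 8.41.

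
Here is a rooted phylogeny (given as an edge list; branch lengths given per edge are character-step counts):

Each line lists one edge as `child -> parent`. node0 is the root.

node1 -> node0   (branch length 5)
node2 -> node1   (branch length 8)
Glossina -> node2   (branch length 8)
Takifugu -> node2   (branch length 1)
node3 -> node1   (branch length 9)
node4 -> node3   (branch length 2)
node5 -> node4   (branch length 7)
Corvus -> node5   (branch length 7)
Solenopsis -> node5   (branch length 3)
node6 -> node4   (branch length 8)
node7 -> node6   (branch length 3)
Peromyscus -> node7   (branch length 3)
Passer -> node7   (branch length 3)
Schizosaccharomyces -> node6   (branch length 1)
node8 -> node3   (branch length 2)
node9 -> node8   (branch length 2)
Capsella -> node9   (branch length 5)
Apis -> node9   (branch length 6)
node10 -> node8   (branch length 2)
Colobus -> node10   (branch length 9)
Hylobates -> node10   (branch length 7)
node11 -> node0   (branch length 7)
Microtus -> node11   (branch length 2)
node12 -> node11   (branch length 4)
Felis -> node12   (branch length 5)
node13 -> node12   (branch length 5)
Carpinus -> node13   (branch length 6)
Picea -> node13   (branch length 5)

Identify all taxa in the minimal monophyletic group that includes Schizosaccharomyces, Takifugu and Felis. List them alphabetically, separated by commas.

Tracing Schizosaccharomyces: it sits inside ((Peromyscus,Passer),Schizosaccharomyces).
Tracing Takifugu: it sits inside (Glossina,Takifugu).
Tracing Felis: it sits inside (Felis,(Carpinus,Picea)).
The smallest clade enclosing all 3 is the whole tree (their MRCA is the root), so the answer is all 15 tips in alphabetical order.

Apis, Capsella, Carpinus, Colobus, Corvus, Felis, Glossina, Hylobates, Microtus, Passer, Peromyscus, Picea, Schizosaccharomyces, Solenopsis, Takifugu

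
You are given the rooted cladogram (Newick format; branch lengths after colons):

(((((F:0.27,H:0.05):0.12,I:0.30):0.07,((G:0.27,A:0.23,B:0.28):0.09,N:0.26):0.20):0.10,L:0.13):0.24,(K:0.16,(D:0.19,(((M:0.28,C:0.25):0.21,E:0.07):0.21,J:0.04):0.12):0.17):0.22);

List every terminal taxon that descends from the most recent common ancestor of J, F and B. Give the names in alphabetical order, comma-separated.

A, B, C, D, E, F, G, H, I, J, K, L, M, N

Tracing J: it sits inside (((M,C),E),J).
Tracing F: it sits inside (F,H).
Tracing B: it sits inside (G,A,B).
The smallest clade enclosing all 3 is the whole tree (their MRCA is the root), so the answer is all 14 tips in alphabetical order.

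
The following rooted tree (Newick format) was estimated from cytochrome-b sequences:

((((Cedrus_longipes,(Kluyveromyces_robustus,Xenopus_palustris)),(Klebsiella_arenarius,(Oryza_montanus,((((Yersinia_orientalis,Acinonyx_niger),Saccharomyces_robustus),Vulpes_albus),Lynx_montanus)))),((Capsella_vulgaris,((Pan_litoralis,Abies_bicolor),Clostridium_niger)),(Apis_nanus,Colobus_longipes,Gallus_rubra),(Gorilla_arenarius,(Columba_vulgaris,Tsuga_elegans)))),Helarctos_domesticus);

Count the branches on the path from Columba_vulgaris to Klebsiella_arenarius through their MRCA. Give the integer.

The MRCA of Columba_vulgaris and Klebsiella_arenarius is the node subtending (((Cedrus_longipes,(Kluyveromyces_robustus,Xenopus_palustris)),(Klebsiella_arenarius,(Oryza_montanus,((((Yersinia_orientalis,Acinonyx_niger),Saccharomyces_robustus),Vulpes_albus),Lynx_montanus)))),((Capsella_vulgaris,((Pan_litoralis,Abies_bicolor),Clostridium_niger)),(Apis_nanus,Colobus_longipes,Gallus_rubra),(Gorilla_arenarius,(Columba_vulgaris,Tsuga_elegans)))).
From Columba_vulgaris up to that node: 4 branches. From Klebsiella_arenarius up to the same node: 3 branches. Total: 4 + 3 = 7.

7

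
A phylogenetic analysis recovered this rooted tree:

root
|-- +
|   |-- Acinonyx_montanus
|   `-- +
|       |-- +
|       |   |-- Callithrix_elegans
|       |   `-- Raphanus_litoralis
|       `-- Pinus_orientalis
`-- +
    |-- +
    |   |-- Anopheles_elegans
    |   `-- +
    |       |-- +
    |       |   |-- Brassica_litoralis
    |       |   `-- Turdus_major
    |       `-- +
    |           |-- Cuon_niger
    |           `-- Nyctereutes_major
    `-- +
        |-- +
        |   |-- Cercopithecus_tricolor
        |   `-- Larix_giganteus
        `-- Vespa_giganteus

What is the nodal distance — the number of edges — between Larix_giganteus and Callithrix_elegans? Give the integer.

8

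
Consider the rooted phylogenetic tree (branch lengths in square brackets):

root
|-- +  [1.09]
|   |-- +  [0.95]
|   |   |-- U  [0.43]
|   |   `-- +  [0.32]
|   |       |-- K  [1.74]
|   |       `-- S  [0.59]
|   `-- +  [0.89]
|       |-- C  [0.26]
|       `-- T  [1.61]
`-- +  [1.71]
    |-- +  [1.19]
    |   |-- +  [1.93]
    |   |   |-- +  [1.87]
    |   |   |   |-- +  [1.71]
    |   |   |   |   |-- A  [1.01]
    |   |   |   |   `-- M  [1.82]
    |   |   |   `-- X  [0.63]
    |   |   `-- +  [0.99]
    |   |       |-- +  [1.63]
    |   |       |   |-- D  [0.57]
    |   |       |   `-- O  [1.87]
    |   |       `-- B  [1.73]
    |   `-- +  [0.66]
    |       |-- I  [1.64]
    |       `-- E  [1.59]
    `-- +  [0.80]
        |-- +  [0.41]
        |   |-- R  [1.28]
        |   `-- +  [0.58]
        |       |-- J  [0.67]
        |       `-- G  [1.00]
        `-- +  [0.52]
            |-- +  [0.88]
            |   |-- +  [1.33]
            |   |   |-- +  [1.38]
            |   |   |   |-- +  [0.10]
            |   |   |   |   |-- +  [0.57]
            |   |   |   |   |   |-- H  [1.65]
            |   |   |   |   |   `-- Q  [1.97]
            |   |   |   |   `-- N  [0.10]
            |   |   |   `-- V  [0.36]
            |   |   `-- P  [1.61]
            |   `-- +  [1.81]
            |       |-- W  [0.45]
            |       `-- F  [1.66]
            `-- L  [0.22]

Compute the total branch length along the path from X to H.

12.85

The path runs X → … → MRCA → … → H; the MRCA is the node subtending (((((A,M),X),((D,O),B)),(I,E)),((R,(J,G)),((((((H,Q),N),V),P),(W,F)),L))).
Branch lengths along that path: 0.63 + 1.87 + 1.93 + 1.19 + 0.80 + 0.52 + 0.88 + 1.33 + 1.38 + 0.10 + 0.57 + 1.65 = 12.85.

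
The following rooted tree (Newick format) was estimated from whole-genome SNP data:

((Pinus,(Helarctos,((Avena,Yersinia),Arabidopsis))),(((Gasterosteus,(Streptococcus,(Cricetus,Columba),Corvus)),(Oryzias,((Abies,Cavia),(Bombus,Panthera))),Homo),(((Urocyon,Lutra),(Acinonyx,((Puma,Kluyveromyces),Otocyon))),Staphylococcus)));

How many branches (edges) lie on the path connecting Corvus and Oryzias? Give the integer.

5

The MRCA of Corvus and Oryzias is the node subtending ((Gasterosteus,(Streptococcus,(Cricetus,Columba),Corvus)),(Oryzias,((Abies,Cavia),(Bombus,Panthera))),Homo).
From Corvus up to that node: 3 branches. From Oryzias up to the same node: 2 branches. Total: 3 + 2 = 5.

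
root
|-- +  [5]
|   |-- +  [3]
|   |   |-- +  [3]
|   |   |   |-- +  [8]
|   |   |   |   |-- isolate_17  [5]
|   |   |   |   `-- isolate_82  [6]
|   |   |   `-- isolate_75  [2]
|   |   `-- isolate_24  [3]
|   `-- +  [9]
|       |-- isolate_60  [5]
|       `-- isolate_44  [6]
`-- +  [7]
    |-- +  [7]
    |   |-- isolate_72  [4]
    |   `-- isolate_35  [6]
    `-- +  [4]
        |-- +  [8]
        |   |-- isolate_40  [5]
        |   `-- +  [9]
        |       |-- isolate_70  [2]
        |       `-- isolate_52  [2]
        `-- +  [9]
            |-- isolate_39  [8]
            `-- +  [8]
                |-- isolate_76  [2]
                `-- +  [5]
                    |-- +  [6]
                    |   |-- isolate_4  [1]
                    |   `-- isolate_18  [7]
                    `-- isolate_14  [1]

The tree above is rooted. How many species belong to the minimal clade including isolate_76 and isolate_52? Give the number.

The MRCA of isolate_76 and isolate_52 is the node subtending ((isolate_40,(isolate_70,isolate_52)),(isolate_39,(isolate_76,((isolate_4,isolate_18),isolate_14)))).
That clade contains 8 terminal taxa: isolate_14, isolate_18, isolate_39, isolate_4, isolate_40, isolate_52, isolate_70, isolate_76.

8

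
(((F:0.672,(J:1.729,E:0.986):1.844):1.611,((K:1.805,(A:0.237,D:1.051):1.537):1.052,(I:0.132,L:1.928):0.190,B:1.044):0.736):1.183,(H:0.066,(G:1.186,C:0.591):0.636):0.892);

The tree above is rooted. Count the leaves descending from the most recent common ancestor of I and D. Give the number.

6

The MRCA of I and D is the node subtending ((K,(A,D)),(I,L),B).
That clade contains 6 terminal taxa: A, B, D, I, K, L.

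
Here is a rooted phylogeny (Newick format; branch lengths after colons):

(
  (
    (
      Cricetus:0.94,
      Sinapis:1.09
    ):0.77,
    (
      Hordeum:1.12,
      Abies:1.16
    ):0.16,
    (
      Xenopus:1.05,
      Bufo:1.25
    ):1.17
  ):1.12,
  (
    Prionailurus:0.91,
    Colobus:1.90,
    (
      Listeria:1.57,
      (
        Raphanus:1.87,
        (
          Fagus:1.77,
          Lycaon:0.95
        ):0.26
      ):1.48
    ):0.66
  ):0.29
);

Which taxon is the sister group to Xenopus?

Bufo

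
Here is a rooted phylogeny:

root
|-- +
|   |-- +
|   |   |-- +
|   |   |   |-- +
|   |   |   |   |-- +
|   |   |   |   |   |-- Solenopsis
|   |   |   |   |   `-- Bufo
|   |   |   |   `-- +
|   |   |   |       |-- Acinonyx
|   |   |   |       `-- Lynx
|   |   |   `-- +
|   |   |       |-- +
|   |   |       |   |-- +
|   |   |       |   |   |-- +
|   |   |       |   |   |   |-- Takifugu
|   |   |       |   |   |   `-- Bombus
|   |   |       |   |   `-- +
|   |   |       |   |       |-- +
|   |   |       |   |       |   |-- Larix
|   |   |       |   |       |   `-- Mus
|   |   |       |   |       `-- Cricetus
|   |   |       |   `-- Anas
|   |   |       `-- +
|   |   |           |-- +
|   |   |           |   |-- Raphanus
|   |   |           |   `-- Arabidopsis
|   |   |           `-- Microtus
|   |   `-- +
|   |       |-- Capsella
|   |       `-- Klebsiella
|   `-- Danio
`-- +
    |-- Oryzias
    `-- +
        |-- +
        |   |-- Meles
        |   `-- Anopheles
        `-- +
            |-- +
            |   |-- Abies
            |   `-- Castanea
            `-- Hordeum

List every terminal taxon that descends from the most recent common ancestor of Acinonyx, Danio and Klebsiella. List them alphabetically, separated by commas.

Tracing Acinonyx: it sits inside (Acinonyx,Lynx).
Tracing Danio: it sits inside (((((Solenopsis,Bufo),(Acinonyx,Lynx)),((((Takifugu,Bombus),((Larix,Mus),Cricetus)),Anas),((Raphanus,Arabidopsis),Microtus))),(Capsella,Klebsiella)),Danio).
Tracing Klebsiella: it sits inside (Capsella,Klebsiella).
The smallest clade enclosing all 3 is (((((Solenopsis,Bufo),(Acinonyx,Lynx)),((((Takifugu,Bombus),((Larix,Mus),Cricetus)),Anas),((Raphanus,Arabidopsis),Microtus))),(Capsella,Klebsiella)),Danio); the answer is its 16 terminal taxa in alphabetical order.

Acinonyx, Anas, Arabidopsis, Bombus, Bufo, Capsella, Cricetus, Danio, Klebsiella, Larix, Lynx, Microtus, Mus, Raphanus, Solenopsis, Takifugu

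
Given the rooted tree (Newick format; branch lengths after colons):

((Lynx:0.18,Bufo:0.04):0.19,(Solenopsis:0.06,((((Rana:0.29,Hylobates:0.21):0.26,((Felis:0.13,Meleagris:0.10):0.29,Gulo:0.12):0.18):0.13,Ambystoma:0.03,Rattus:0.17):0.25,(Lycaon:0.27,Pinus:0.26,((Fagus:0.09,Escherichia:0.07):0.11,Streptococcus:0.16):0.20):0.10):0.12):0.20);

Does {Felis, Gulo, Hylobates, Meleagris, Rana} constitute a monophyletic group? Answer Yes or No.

Yes

The most recent common ancestor of these taxa subtends ((Rana,Hylobates),((Felis,Meleagris),Gulo)).
That clade has exactly 5 tips — every listed taxon and nothing else — so the group is monophyletic.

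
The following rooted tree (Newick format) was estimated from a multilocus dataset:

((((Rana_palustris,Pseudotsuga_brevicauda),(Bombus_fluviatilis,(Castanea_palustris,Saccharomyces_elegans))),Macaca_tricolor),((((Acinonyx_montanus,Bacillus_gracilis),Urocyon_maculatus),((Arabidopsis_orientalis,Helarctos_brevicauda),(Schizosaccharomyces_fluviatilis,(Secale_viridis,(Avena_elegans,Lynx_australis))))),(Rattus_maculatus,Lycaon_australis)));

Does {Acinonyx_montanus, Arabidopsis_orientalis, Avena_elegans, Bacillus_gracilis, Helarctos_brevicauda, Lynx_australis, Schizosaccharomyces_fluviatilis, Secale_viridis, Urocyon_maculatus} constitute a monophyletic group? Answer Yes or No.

Yes

The most recent common ancestor of these taxa subtends (((Acinonyx_montanus,Bacillus_gracilis),Urocyon_maculatus),((Arabidopsis_orientalis,Helarctos_brevicauda),(Schizosaccharomyces_fluviatilis,(Secale_viridis,(Avena_elegans,Lynx_australis))))).
That clade has exactly 9 tips — every listed taxon and nothing else — so the group is monophyletic.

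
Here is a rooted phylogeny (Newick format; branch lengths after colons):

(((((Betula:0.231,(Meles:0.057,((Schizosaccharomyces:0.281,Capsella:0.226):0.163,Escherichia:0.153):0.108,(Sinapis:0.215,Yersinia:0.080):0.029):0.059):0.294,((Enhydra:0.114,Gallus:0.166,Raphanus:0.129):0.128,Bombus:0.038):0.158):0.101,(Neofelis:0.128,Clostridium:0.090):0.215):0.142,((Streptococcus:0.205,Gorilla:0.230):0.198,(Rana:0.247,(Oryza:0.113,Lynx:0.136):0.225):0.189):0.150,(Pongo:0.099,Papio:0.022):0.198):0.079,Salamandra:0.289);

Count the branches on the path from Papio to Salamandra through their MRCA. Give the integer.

The MRCA of Papio and Salamandra is the root of the tree.
From Papio up to that node: 3 branches. From Salamandra up to the same node: 1 branch. Total: 3 + 1 = 4.

4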